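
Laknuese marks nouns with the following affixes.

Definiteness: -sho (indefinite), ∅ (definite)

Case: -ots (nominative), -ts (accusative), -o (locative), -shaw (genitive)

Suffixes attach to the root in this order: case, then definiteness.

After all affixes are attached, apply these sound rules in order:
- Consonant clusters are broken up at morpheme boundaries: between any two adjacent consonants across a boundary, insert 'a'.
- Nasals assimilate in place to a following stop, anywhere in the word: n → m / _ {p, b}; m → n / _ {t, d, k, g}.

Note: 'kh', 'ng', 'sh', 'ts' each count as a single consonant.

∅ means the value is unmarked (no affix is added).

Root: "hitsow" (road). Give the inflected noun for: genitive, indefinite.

Attach case genitive -shaw → hitsowshaw.
Attach definiteness indefinite -sho → hitsowshawsho.
Apply epenthesis: hitsowshawsho → hitsowashawasho.
Nasal assimilation: no change.

hitsowashawasho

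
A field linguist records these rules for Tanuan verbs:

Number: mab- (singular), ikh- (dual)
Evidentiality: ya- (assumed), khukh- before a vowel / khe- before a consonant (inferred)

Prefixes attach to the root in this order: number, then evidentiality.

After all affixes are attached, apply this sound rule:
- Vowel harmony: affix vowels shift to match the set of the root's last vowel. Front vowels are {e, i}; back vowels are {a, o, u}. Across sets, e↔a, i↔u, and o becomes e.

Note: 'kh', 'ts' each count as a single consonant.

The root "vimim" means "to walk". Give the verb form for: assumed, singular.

Attach number singular mab- → mabvimim.
Attach evidentiality assumed ya- → yamabvimim.
Apply vowel harmony: yamabvimim → yemebvimim.

yemebvimim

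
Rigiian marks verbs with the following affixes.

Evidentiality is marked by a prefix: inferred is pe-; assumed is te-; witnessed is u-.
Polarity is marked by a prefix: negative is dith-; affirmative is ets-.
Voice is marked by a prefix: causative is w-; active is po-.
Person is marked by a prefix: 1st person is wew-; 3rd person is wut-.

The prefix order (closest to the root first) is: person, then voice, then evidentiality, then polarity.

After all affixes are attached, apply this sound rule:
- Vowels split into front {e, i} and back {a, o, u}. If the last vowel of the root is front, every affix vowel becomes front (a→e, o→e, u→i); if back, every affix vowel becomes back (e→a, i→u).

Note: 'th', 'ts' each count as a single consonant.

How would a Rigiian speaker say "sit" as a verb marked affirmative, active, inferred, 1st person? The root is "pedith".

Attach person 1st person wew- → wewpedith.
Attach voice active po- → powewpedith.
Attach evidentiality inferred pe- → pepowewpedith.
Attach polarity affirmative ets- → etspepowewpedith.
Apply vowel harmony: etspepowewpedith → etspepewewpedith.

etspepewewpedith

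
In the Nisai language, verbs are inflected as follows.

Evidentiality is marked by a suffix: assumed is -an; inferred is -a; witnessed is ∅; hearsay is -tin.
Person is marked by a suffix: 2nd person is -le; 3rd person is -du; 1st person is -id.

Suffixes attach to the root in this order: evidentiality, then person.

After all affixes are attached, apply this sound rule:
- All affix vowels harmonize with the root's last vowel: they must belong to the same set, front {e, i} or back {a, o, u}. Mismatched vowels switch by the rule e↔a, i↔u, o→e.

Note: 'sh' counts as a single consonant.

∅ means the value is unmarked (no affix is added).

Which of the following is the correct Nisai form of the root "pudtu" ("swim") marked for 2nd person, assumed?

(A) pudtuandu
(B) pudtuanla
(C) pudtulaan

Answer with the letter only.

B

Attach evidentiality assumed -an → pudtuan.
Attach person 2nd person -le → pudtuanle.
Apply vowel harmony: pudtuanle → pudtuanla.
So the correct form is pudtuanla, option (B).
(A) pudtuandu is wrong: it uses 3rd person instead of 2nd person for person.
(C) pudtulaan is wrong: it has the affixes in the wrong order.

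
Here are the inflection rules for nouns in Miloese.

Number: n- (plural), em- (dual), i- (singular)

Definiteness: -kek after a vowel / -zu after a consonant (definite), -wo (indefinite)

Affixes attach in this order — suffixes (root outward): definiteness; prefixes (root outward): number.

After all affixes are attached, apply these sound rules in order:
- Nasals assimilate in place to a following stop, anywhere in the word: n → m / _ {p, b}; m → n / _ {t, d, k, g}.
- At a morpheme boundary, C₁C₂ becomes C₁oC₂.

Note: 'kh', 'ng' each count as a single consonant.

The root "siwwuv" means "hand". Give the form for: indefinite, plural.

nosiwwuvowo

Attach definiteness indefinite -wo → siwwuvwo.
Attach number plural n- → nsiwwuvwo.
Nasal assimilation: no change.
Apply epenthesis: nsiwwuvwo → nosiwwuvowo.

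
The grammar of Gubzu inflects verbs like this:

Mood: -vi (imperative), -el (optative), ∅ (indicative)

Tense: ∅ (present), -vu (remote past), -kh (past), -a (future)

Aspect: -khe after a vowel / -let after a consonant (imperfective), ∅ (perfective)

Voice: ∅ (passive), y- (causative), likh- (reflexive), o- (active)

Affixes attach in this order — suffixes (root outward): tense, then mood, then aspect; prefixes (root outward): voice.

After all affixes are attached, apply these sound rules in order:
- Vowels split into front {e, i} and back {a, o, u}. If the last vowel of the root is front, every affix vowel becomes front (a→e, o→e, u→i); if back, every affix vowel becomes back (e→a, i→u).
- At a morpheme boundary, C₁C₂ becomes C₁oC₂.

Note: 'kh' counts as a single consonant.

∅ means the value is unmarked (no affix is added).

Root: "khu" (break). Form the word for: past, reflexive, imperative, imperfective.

Attach tense past -kh → khukh.
Attach mood imperative -vi → khukhvi.
Attach aspect imperfective -khe (after vowel 'i') → khukhvikhe.
Attach voice reflexive likh- → likhkhukhvikhe.
Apply vowel harmony: likhkhukhvikhe → lukhkhukhvukha.
Apply epenthesis: lukhkhukhvukha → lukhokhukhovukha.

lukhokhukhovukha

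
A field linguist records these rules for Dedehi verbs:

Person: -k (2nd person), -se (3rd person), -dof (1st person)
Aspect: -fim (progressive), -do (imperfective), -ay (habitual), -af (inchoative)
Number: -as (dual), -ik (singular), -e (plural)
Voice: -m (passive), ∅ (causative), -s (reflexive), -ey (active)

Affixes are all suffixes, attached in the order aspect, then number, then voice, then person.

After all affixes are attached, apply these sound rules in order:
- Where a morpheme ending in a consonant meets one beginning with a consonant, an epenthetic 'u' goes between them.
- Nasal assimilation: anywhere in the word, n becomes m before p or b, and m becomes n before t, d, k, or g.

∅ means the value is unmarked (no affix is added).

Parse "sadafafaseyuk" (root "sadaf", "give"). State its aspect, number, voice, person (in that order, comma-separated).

Segment: sadaf-af-as-ey-k.
aspect: -af → inchoative.
number: -as → dual.
voice: -ey → active.
person: -k → 2nd person.

inchoative, dual, active, 2nd person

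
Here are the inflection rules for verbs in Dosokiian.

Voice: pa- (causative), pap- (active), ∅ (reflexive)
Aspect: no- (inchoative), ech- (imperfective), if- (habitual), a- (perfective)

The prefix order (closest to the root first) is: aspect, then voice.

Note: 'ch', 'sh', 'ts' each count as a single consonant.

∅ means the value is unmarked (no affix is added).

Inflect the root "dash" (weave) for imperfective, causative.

paechdash

Attach aspect imperfective ech- → echdash.
Attach voice causative pa- → paechdash.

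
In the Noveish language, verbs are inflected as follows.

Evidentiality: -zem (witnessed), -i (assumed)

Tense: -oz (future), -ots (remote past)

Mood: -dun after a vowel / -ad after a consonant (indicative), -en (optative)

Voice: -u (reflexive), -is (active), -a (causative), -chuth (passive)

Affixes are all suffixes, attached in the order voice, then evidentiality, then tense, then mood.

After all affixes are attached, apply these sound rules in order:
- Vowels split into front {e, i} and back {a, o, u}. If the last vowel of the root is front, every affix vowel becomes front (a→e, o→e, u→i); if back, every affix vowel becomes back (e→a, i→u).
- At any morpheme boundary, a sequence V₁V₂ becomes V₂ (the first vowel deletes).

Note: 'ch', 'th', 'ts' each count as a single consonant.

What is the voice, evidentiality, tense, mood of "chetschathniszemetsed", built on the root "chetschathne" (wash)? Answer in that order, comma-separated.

active, witnessed, remote past, indicative

Segment: chetschathne-is-zem-ots-ad.
voice: -is → active.
evidentiality: -zem → witnessed.
tense: -ots → remote past.
mood: -dun/ad → indicative.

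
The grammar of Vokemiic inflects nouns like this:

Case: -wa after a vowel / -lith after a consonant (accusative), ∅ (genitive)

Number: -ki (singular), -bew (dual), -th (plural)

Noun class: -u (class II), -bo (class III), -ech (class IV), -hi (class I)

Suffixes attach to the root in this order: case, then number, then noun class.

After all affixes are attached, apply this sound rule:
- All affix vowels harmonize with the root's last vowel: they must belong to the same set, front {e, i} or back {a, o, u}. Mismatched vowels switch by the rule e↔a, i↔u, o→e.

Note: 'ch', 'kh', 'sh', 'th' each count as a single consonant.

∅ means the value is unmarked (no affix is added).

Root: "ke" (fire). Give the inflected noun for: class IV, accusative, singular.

kewekiech

Attach case accusative -wa (after vowel 'e') → kewa.
Attach number singular -ki → kewaki.
Attach noun class class IV -ech → kewakiech.
Apply vowel harmony: kewakiech → kewekiech.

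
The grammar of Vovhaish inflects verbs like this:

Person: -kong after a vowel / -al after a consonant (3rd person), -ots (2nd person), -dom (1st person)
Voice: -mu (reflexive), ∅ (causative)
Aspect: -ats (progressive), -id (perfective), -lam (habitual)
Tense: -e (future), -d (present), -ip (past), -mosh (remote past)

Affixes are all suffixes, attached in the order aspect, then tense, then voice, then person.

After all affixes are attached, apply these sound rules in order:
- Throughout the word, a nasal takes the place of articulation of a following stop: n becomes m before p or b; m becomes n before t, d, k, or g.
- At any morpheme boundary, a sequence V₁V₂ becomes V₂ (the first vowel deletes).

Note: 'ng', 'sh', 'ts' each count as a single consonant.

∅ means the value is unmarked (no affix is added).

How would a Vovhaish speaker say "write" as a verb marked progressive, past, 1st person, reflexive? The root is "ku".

katsipmudom

Attach aspect progressive -ats → kuats.
Attach tense past -ip → kuatsip.
Attach voice reflexive -mu → kuatsipmu.
Attach person 1st person -dom → kuatsipmudom.
Nasal assimilation: no change.
Apply vowel deletion: kuatsipmudom → katsipmudom.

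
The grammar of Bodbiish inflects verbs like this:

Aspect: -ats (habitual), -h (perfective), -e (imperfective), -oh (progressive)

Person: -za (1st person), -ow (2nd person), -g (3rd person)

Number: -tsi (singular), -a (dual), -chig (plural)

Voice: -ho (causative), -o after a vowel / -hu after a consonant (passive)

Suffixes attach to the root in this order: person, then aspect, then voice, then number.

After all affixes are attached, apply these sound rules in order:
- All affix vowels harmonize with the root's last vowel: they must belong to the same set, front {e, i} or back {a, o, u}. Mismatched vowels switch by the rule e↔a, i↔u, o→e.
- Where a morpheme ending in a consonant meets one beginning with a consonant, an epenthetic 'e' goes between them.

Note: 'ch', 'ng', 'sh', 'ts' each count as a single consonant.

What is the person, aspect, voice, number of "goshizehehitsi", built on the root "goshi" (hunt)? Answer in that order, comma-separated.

1st person, perfective, passive, singular

Segment: goshi-za-h-hu-tsi.
person: -za → 1st person.
aspect: -h → perfective.
voice: -o/hu → passive.
number: -tsi → singular.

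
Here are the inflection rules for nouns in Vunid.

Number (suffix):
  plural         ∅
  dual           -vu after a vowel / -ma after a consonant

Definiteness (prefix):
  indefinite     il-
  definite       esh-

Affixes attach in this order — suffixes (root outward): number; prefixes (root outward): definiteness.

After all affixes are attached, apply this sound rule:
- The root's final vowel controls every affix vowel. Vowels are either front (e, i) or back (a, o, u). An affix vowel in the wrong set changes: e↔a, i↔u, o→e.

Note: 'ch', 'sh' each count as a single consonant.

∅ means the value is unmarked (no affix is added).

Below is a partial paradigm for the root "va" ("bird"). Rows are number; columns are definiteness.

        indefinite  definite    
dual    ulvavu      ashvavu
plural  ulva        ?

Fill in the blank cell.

ashva

number = plural: zero marking, form stays va.
Attach definiteness definite esh- → eshva.
Apply vowel harmony: eshva → ashva.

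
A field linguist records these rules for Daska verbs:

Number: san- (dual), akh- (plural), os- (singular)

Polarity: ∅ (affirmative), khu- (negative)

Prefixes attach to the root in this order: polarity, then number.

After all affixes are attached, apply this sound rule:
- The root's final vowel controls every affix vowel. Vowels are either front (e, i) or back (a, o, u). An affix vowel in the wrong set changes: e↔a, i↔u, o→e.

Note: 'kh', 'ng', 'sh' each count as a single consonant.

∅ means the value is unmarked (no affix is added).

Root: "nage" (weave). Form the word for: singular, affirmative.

esnage

polarity = affirmative: zero marking, form stays nage.
Attach number singular os- → osnage.
Apply vowel harmony: osnage → esnage.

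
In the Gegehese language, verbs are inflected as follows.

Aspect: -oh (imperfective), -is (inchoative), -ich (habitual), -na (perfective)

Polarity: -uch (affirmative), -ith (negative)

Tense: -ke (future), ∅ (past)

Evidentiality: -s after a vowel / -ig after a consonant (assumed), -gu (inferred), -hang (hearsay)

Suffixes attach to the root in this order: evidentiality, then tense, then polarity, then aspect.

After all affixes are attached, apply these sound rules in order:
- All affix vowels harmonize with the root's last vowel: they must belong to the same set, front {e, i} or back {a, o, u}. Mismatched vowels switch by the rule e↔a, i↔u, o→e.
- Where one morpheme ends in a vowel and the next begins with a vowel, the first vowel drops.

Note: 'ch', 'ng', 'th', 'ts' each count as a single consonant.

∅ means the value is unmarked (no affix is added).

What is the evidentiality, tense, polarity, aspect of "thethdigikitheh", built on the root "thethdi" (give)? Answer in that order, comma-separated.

inferred, future, negative, imperfective

Segment: thethdi-gu-ke-ith-oh.
evidentiality: -gu → inferred.
tense: -ke → future.
polarity: -ith → negative.
aspect: -oh → imperfective.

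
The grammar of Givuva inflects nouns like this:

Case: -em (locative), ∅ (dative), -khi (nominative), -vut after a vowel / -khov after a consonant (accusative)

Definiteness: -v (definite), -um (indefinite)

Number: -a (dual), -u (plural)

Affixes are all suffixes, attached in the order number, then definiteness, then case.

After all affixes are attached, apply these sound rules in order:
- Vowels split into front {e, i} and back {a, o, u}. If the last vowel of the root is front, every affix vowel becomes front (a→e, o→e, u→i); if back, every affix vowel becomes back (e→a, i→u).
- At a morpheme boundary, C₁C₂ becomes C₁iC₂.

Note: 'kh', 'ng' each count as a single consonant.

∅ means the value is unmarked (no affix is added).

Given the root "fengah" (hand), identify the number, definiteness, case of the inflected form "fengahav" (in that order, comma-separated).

Segment: fengah-a-v.
number: -a → dual.
definiteness: -v → definite.
case: ∅ → dative.

dual, definite, dative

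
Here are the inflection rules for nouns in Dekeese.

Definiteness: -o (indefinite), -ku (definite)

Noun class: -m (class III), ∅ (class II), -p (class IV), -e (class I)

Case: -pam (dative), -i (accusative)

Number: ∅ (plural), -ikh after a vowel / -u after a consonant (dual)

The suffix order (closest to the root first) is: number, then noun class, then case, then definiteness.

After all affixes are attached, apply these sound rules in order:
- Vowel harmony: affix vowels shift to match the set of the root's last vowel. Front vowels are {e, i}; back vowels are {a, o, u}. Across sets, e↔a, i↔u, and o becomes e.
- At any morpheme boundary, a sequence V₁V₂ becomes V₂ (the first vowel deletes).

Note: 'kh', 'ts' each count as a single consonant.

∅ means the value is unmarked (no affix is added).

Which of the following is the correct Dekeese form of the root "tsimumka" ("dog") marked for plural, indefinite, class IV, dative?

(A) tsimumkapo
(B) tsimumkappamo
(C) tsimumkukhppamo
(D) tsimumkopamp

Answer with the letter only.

B

number = plural: zero marking, form stays tsimumka.
Attach noun class class IV -p → tsimumkap.
Attach case dative -pam → tsimumkappam.
Attach definiteness indefinite -o → tsimumkappamo.
Vowel harmony: no change.
Vowel deletion: no change.
So the correct form is tsimumkappamo, option (B).
(D) tsimumkopamp is wrong: it has the affixes in the wrong order.
(A) tsimumkapo is wrong: it uses accusative instead of dative for case.
(C) tsimumkukhppamo is wrong: it uses dual instead of plural for number.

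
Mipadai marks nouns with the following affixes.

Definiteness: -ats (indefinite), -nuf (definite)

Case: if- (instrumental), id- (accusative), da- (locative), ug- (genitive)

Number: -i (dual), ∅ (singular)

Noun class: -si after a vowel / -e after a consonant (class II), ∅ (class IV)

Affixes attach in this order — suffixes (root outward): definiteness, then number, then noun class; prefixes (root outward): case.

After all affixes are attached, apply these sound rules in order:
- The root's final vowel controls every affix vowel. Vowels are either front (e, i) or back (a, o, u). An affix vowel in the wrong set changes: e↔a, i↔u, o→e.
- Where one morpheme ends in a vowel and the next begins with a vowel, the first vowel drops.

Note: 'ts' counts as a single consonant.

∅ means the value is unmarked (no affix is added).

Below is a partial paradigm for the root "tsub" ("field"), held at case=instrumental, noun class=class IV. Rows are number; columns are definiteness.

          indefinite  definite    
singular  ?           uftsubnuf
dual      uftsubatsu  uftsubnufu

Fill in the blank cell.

uftsubats

Attach definiteness indefinite -ats → tsubats.
Attach case instrumental if- → iftsubats.
number = singular: zero marking, form stays iftsubats.
noun class = class IV: zero marking, form stays iftsubats.
Apply vowel harmony: iftsubats → uftsubats.
Vowel deletion: no change.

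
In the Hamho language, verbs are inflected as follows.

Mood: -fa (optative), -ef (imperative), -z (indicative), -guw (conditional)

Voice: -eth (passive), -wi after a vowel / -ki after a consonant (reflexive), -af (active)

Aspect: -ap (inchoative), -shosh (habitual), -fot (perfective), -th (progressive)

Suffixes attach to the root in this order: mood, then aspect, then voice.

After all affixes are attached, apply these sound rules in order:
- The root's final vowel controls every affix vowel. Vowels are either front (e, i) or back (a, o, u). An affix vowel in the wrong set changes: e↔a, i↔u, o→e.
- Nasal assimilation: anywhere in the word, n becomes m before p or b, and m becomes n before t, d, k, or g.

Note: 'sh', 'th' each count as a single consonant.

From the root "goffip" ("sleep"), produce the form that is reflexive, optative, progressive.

goffipfethki

Attach mood optative -fa → goffipfa.
Attach aspect progressive -th → goffipfath.
Attach voice reflexive -ki (after consonant 'th') → goffipfathki.
Apply vowel harmony: goffipfathki → goffipfethki.
Nasal assimilation: no change.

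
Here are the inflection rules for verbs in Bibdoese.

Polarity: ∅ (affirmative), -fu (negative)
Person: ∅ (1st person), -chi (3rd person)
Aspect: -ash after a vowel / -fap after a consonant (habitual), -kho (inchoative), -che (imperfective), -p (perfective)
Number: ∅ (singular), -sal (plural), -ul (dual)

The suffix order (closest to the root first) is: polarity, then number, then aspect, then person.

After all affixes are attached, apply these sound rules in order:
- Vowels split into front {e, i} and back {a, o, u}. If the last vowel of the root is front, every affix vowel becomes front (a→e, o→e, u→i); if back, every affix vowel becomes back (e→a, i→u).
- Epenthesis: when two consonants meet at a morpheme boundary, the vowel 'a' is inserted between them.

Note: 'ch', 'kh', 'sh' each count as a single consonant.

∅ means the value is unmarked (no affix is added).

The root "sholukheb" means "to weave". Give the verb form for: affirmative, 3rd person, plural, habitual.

sholukhebaselafepachi

polarity = affirmative: zero marking, form stays sholukheb.
Attach number plural -sal → sholukhebsal.
Attach aspect habitual -fap (after consonant 'l') → sholukhebsalfap.
Attach person 3rd person -chi → sholukhebsalfapchi.
Apply vowel harmony: sholukhebsalfapchi → sholukhebselfepchi.
Apply epenthesis: sholukhebselfepchi → sholukhebaselafepachi.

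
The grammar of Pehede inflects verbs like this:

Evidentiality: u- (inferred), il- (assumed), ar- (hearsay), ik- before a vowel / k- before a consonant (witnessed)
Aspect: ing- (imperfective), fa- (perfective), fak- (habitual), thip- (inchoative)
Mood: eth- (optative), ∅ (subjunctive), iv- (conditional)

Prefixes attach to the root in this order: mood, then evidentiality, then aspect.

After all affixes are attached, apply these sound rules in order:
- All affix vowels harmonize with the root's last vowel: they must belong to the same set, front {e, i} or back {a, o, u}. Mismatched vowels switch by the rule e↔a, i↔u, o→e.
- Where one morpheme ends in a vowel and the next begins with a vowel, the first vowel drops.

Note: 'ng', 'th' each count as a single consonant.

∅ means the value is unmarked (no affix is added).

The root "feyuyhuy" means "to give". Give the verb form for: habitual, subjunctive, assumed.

mood = subjunctive: zero marking, form stays feyuyhuy.
Attach evidentiality assumed il- → ilfeyuyhuy.
Attach aspect habitual fak- → fakilfeyuyhuy.
Apply vowel harmony: fakilfeyuyhuy → fakulfeyuyhuy.
Vowel deletion: no change.

fakulfeyuyhuy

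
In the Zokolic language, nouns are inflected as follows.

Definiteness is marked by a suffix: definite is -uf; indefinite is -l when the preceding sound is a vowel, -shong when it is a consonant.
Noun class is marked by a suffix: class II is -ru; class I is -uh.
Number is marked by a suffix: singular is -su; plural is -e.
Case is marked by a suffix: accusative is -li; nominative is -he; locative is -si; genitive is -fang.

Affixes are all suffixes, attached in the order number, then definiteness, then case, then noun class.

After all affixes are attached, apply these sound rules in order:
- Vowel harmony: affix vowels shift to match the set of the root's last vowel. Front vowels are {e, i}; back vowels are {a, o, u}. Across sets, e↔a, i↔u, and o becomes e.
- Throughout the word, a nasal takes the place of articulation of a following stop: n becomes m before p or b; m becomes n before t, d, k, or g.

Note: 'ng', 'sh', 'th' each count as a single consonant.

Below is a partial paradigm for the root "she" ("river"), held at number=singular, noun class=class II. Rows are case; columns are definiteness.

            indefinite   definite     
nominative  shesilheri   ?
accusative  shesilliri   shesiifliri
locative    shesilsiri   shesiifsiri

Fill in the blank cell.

shesiifheri

Attach number singular -su → shesu.
Attach definiteness definite -uf → shesuuf.
Attach case nominative -he → shesuufhe.
Attach noun class class II -ru → shesuufheru.
Apply vowel harmony: shesuufheru → shesiifheri.
Nasal assimilation: no change.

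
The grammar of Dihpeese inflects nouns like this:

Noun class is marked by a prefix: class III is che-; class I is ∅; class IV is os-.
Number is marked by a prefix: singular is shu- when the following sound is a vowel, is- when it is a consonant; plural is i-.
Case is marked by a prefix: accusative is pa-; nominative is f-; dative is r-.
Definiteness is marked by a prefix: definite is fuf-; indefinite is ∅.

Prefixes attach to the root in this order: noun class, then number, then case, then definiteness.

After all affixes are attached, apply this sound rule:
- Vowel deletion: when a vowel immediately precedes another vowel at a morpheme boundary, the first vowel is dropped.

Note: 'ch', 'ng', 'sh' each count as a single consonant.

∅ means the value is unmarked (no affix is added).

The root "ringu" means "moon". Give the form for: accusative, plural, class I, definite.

noun class = class I: zero marking, form stays ringu.
Attach number plural i- → iringu.
Attach case accusative pa- → pairingu.
Attach definiteness definite fuf- → fufpairingu.
Apply vowel deletion: fufpairingu → fufpiringu.

fufpiringu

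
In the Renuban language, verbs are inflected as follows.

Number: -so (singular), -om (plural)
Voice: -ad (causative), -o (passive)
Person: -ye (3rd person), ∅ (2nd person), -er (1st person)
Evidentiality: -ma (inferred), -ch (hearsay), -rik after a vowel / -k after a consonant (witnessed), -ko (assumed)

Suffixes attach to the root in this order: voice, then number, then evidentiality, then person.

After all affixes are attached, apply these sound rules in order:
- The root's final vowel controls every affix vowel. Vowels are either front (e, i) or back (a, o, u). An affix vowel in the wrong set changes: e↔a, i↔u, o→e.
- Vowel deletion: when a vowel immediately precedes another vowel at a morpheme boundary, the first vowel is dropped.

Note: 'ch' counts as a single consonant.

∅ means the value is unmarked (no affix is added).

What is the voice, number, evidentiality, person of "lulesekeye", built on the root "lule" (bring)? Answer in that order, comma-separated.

Segment: lule-o-so-ko-ye.
voice: -o → passive.
number: -so → singular.
evidentiality: -ko → assumed.
person: -ye → 3rd person.

passive, singular, assumed, 3rd person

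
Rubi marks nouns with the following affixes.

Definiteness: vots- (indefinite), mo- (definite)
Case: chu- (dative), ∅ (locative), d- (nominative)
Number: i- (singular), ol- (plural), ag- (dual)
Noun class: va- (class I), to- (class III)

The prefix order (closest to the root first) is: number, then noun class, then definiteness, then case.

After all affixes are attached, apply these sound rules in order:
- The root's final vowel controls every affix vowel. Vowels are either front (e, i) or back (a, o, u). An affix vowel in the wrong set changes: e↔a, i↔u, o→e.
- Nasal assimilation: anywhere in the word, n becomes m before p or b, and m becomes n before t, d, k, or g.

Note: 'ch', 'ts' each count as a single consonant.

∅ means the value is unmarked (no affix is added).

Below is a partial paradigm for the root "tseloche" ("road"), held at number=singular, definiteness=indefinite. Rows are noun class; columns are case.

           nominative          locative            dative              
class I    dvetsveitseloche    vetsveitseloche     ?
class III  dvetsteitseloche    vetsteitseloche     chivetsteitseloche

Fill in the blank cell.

chivetsveitseloche

Attach number singular i- → itseloche.
Attach noun class class I va- → vaitseloche.
Attach definiteness indefinite vots- → votsvaitseloche.
Attach case dative chu- → chuvotsvaitseloche.
Apply vowel harmony: chuvotsvaitseloche → chivetsveitseloche.
Nasal assimilation: no change.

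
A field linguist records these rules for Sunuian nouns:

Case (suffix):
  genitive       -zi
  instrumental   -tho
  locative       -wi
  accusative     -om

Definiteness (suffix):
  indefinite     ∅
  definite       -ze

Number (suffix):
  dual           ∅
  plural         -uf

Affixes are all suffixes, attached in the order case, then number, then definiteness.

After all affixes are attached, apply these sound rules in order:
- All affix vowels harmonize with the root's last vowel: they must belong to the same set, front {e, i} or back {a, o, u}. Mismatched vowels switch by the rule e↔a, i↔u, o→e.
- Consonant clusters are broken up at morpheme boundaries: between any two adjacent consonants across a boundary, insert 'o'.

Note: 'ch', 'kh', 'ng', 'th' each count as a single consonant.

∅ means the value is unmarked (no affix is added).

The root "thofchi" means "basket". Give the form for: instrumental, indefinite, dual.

Attach case instrumental -tho → thofchitho.
number = dual: zero marking, form stays thofchitho.
definiteness = indefinite: zero marking, form stays thofchitho.
Apply vowel harmony: thofchitho → thofchithe.
Epenthesis: no change.

thofchithe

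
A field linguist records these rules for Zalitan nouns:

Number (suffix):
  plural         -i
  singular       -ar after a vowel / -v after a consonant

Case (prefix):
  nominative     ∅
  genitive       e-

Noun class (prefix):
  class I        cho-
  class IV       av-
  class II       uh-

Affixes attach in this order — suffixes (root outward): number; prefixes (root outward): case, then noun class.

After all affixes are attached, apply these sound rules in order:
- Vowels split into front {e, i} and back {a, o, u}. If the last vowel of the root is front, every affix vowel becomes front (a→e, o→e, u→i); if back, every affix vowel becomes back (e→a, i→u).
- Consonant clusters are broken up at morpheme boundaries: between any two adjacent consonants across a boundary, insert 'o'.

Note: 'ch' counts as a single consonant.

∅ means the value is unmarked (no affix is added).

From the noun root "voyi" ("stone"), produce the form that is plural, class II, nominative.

ihovoyii

Attach number plural -i → voyii.
case = nominative: zero marking, form stays voyii.
Attach noun class class II uh- → uhvoyii.
Apply vowel harmony: uhvoyii → ihvoyii.
Apply epenthesis: ihvoyii → ihovoyii.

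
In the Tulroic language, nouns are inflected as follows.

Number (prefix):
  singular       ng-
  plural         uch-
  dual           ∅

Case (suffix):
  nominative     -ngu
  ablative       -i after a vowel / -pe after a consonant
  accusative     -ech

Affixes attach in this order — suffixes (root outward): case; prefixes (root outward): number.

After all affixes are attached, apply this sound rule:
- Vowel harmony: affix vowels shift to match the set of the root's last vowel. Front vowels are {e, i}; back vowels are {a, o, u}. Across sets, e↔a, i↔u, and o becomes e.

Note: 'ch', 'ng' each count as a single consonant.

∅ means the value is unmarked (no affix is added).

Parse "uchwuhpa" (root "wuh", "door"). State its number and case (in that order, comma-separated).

Segment: uch-wuh-pe.
number: uch- → plural.
case: -i/pe → ablative.

plural, ablative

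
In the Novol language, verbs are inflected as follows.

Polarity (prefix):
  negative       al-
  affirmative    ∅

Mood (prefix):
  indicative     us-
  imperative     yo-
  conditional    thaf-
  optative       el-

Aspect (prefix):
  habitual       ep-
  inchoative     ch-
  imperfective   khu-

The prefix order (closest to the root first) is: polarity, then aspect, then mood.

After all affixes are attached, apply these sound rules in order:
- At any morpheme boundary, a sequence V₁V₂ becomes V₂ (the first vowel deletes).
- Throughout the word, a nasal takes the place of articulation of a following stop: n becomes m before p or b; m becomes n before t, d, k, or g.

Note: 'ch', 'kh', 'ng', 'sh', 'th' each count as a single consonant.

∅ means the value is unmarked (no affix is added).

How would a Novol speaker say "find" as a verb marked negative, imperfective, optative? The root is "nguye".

elkhalnguye

Attach polarity negative al- → alnguye.
Attach aspect imperfective khu- → khualnguye.
Attach mood optative el- → elkhualnguye.
Apply vowel deletion: elkhualnguye → elkhalnguye.
Nasal assimilation: no change.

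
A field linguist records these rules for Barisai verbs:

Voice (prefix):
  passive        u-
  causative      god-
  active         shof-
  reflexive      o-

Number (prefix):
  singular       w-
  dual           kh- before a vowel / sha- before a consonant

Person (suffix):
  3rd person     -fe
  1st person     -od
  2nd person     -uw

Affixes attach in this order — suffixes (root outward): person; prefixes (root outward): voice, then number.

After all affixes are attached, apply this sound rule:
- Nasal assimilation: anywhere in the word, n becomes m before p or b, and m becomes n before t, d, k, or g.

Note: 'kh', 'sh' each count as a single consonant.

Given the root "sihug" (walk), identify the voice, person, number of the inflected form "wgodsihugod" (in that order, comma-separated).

Segment: w-god-sihug-od.
voice: god- → causative.
person: -od → 1st person.
number: w- → singular.

causative, 1st person, singular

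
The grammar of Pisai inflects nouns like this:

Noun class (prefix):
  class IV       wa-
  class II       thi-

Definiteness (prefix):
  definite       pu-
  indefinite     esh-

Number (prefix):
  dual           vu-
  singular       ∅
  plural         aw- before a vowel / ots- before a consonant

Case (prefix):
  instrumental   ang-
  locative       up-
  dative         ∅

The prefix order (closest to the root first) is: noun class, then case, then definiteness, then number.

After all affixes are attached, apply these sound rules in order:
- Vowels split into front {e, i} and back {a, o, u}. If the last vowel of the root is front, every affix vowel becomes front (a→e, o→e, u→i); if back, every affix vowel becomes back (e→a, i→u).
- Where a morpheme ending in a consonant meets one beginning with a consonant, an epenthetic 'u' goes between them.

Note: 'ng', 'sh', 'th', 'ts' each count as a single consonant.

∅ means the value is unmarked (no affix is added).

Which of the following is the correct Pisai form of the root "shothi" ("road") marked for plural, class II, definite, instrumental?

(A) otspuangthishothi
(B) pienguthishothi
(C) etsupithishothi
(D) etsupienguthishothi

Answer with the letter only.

Attach noun class class II thi- → thishothi.
Attach case instrumental ang- → angthishothi.
Attach definiteness definite pu- → puangthishothi.
Attach number plural ots- (before consonant 'p') → otspuangthishothi.
Apply vowel harmony: otspuangthishothi → etspiengthishothi.
Apply epenthesis: etspiengthishothi → etsupienguthishothi.
So the correct form is etsupienguthishothi, option (D).
(C) etsupithishothi is wrong: it uses dative instead of instrumental for case.
(B) pienguthishothi is wrong: it uses singular instead of plural for number.
(A) otspuangthishothi is wrong: it fails to apply the sound rule(s).

D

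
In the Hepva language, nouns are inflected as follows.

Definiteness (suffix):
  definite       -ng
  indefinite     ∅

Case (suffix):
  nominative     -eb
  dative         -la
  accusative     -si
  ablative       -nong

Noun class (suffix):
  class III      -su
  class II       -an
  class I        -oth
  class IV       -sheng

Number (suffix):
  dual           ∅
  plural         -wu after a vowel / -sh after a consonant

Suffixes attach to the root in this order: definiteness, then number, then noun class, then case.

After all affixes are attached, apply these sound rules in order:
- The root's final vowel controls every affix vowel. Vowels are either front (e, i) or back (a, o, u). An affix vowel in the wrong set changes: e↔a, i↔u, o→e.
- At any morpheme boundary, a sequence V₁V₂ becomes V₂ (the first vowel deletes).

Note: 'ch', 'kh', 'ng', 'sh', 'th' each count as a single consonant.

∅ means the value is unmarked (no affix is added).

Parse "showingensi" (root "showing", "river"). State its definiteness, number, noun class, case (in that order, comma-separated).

indefinite, dual, class II, accusative

Segment: showing-an-si.
definiteness: ∅ → indefinite.
number: ∅ → dual.
noun class: -an → class II.
case: -si → accusative.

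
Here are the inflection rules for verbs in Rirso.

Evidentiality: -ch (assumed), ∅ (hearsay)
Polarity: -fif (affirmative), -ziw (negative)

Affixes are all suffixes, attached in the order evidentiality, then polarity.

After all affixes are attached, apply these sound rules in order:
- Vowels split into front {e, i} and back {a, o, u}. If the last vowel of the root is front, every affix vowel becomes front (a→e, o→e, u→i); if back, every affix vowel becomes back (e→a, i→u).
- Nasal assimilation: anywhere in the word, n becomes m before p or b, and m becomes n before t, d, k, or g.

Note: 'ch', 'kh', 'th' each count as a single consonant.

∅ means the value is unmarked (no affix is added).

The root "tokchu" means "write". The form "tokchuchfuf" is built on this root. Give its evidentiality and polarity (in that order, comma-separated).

assumed, affirmative

Segment: tokchu-ch-fif.
evidentiality: -ch → assumed.
polarity: -fif → affirmative.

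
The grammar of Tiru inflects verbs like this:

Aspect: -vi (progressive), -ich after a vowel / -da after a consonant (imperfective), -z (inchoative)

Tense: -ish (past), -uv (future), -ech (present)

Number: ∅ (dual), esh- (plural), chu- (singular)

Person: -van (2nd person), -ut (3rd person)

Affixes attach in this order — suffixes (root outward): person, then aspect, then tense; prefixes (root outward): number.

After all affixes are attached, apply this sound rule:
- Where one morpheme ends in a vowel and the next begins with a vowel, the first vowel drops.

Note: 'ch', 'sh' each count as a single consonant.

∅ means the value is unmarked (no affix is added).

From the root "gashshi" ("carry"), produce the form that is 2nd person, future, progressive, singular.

Attach person 2nd person -van → gashshivan.
Attach number singular chu- → chugashshivan.
Attach aspect progressive -vi → chugashshivanvi.
Attach tense future -uv → chugashshivanviuv.
Apply vowel deletion: chugashshivanviuv → chugashshivanvuv.

chugashshivanvuv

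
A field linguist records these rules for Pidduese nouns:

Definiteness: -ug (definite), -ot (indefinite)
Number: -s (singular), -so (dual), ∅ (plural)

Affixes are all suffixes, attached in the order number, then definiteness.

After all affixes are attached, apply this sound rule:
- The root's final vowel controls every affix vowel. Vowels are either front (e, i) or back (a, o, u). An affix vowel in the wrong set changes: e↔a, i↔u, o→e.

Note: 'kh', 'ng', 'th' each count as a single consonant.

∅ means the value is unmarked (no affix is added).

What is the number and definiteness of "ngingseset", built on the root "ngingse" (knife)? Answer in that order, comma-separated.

Segment: ngingse-s-ot.
number: -s → singular.
definiteness: -ot → indefinite.

singular, indefinite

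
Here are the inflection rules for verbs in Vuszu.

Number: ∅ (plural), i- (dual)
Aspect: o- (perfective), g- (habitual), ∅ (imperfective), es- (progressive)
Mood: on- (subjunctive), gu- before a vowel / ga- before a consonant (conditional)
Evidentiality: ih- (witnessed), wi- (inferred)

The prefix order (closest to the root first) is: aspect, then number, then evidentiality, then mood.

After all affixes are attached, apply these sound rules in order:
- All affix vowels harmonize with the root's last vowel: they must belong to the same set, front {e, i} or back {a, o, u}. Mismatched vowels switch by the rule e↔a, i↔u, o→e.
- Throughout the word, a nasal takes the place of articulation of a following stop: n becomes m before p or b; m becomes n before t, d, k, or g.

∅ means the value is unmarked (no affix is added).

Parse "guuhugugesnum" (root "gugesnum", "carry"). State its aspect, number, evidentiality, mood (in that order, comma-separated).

Segment: gu-ih-i-gugesnum.
aspect: ∅ → imperfective.
number: i- → dual.
evidentiality: ih- → witnessed.
mood: gu/ga- → conditional.

imperfective, dual, witnessed, conditional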